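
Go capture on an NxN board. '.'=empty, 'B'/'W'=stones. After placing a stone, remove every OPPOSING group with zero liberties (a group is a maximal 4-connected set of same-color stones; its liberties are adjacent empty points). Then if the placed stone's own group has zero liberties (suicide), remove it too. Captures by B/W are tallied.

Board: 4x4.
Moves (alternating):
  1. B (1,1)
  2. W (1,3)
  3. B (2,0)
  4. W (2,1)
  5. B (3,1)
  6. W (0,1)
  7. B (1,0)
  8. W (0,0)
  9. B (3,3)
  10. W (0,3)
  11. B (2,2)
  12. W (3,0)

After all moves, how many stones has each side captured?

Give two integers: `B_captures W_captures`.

Move 1: B@(1,1) -> caps B=0 W=0
Move 2: W@(1,3) -> caps B=0 W=0
Move 3: B@(2,0) -> caps B=0 W=0
Move 4: W@(2,1) -> caps B=0 W=0
Move 5: B@(3,1) -> caps B=0 W=0
Move 6: W@(0,1) -> caps B=0 W=0
Move 7: B@(1,0) -> caps B=0 W=0
Move 8: W@(0,0) -> caps B=0 W=0
Move 9: B@(3,3) -> caps B=0 W=0
Move 10: W@(0,3) -> caps B=0 W=0
Move 11: B@(2,2) -> caps B=1 W=0
Move 12: W@(3,0) -> caps B=1 W=0

Answer: 1 0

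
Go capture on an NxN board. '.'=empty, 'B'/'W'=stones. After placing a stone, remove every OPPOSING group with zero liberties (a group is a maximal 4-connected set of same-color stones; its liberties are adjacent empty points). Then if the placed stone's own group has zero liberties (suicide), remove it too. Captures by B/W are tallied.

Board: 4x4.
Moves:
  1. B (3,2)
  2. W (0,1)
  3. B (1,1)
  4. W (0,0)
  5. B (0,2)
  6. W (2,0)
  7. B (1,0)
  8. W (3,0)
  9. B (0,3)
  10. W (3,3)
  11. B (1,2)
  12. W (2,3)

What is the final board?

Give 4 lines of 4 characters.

Answer: ..BB
BBB.
W..W
W.BW

Derivation:
Move 1: B@(3,2) -> caps B=0 W=0
Move 2: W@(0,1) -> caps B=0 W=0
Move 3: B@(1,1) -> caps B=0 W=0
Move 4: W@(0,0) -> caps B=0 W=0
Move 5: B@(0,2) -> caps B=0 W=0
Move 6: W@(2,0) -> caps B=0 W=0
Move 7: B@(1,0) -> caps B=2 W=0
Move 8: W@(3,0) -> caps B=2 W=0
Move 9: B@(0,3) -> caps B=2 W=0
Move 10: W@(3,3) -> caps B=2 W=0
Move 11: B@(1,2) -> caps B=2 W=0
Move 12: W@(2,3) -> caps B=2 W=0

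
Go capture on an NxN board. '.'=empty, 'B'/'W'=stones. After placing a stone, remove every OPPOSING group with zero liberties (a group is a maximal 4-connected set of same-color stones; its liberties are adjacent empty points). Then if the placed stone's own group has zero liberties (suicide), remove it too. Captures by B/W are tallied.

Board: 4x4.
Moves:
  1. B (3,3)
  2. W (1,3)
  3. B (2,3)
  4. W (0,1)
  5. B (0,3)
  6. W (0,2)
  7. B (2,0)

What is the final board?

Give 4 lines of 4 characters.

Move 1: B@(3,3) -> caps B=0 W=0
Move 2: W@(1,3) -> caps B=0 W=0
Move 3: B@(2,3) -> caps B=0 W=0
Move 4: W@(0,1) -> caps B=0 W=0
Move 5: B@(0,3) -> caps B=0 W=0
Move 6: W@(0,2) -> caps B=0 W=1
Move 7: B@(2,0) -> caps B=0 W=1

Answer: .WW.
...W
B..B
...B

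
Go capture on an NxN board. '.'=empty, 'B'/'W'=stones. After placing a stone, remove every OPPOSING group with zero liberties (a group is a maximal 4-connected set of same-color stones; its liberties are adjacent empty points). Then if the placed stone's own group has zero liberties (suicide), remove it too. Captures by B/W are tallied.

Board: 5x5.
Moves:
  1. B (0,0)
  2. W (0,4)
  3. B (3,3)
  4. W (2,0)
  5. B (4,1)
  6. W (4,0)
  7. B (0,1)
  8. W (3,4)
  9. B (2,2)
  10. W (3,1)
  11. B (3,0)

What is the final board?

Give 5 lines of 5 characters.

Move 1: B@(0,0) -> caps B=0 W=0
Move 2: W@(0,4) -> caps B=0 W=0
Move 3: B@(3,3) -> caps B=0 W=0
Move 4: W@(2,0) -> caps B=0 W=0
Move 5: B@(4,1) -> caps B=0 W=0
Move 6: W@(4,0) -> caps B=0 W=0
Move 7: B@(0,1) -> caps B=0 W=0
Move 8: W@(3,4) -> caps B=0 W=0
Move 9: B@(2,2) -> caps B=0 W=0
Move 10: W@(3,1) -> caps B=0 W=0
Move 11: B@(3,0) -> caps B=1 W=0

Answer: BB..W
.....
W.B..
BW.BW
.B...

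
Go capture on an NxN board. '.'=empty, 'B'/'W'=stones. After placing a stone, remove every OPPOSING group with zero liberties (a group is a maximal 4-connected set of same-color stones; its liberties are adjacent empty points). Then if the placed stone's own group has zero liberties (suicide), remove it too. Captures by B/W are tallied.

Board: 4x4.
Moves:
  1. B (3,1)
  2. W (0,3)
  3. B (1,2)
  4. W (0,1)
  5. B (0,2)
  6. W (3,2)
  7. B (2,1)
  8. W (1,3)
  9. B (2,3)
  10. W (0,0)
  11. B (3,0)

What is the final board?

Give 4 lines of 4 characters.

Move 1: B@(3,1) -> caps B=0 W=0
Move 2: W@(0,3) -> caps B=0 W=0
Move 3: B@(1,2) -> caps B=0 W=0
Move 4: W@(0,1) -> caps B=0 W=0
Move 5: B@(0,2) -> caps B=0 W=0
Move 6: W@(3,2) -> caps B=0 W=0
Move 7: B@(2,1) -> caps B=0 W=0
Move 8: W@(1,3) -> caps B=0 W=0
Move 9: B@(2,3) -> caps B=2 W=0
Move 10: W@(0,0) -> caps B=2 W=0
Move 11: B@(3,0) -> caps B=2 W=0

Answer: WWB.
..B.
.B.B
BBW.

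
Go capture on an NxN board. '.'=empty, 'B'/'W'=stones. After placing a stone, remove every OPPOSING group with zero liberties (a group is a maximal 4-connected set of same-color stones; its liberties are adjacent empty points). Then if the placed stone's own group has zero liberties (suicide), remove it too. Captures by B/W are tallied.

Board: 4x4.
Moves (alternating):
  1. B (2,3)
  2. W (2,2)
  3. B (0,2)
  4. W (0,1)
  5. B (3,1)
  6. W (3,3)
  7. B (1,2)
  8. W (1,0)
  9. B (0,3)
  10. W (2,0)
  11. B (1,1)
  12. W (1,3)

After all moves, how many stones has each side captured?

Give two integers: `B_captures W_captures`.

Answer: 0 1

Derivation:
Move 1: B@(2,3) -> caps B=0 W=0
Move 2: W@(2,2) -> caps B=0 W=0
Move 3: B@(0,2) -> caps B=0 W=0
Move 4: W@(0,1) -> caps B=0 W=0
Move 5: B@(3,1) -> caps B=0 W=0
Move 6: W@(3,3) -> caps B=0 W=0
Move 7: B@(1,2) -> caps B=0 W=0
Move 8: W@(1,0) -> caps B=0 W=0
Move 9: B@(0,3) -> caps B=0 W=0
Move 10: W@(2,0) -> caps B=0 W=0
Move 11: B@(1,1) -> caps B=0 W=0
Move 12: W@(1,3) -> caps B=0 W=1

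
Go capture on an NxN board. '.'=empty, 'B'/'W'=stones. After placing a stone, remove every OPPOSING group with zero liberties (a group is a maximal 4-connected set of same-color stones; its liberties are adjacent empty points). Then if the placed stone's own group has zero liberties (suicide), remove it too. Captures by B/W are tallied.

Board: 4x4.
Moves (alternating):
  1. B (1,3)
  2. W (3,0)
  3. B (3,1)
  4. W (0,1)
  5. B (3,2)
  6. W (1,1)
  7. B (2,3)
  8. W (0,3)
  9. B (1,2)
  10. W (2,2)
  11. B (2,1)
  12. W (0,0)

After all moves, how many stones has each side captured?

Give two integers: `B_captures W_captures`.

Answer: 1 0

Derivation:
Move 1: B@(1,3) -> caps B=0 W=0
Move 2: W@(3,0) -> caps B=0 W=0
Move 3: B@(3,1) -> caps B=0 W=0
Move 4: W@(0,1) -> caps B=0 W=0
Move 5: B@(3,2) -> caps B=0 W=0
Move 6: W@(1,1) -> caps B=0 W=0
Move 7: B@(2,3) -> caps B=0 W=0
Move 8: W@(0,3) -> caps B=0 W=0
Move 9: B@(1,2) -> caps B=0 W=0
Move 10: W@(2,2) -> caps B=0 W=0
Move 11: B@(2,1) -> caps B=1 W=0
Move 12: W@(0,0) -> caps B=1 W=0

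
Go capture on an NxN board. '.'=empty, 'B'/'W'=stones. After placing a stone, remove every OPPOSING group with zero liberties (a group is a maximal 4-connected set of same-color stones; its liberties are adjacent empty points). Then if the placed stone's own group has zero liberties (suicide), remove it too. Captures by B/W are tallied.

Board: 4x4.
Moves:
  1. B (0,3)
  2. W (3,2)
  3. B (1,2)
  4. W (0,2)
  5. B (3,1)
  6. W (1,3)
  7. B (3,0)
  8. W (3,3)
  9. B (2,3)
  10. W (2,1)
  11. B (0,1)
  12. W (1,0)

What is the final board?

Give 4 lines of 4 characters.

Move 1: B@(0,3) -> caps B=0 W=0
Move 2: W@(3,2) -> caps B=0 W=0
Move 3: B@(1,2) -> caps B=0 W=0
Move 4: W@(0,2) -> caps B=0 W=0
Move 5: B@(3,1) -> caps B=0 W=0
Move 6: W@(1,3) -> caps B=0 W=1
Move 7: B@(3,0) -> caps B=0 W=1
Move 8: W@(3,3) -> caps B=0 W=1
Move 9: B@(2,3) -> caps B=0 W=1
Move 10: W@(2,1) -> caps B=0 W=1
Move 11: B@(0,1) -> caps B=0 W=1
Move 12: W@(1,0) -> caps B=0 W=1

Answer: .BW.
W.BW
.W.B
BBWW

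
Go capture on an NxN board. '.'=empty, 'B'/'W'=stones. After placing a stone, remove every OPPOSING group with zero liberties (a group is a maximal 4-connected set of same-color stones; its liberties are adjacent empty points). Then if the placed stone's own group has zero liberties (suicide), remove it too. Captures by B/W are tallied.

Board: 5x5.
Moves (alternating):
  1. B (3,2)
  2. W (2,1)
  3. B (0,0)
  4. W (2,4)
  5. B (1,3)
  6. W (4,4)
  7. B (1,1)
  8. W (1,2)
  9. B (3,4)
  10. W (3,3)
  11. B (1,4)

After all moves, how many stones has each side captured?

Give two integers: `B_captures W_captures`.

Move 1: B@(3,2) -> caps B=0 W=0
Move 2: W@(2,1) -> caps B=0 W=0
Move 3: B@(0,0) -> caps B=0 W=0
Move 4: W@(2,4) -> caps B=0 W=0
Move 5: B@(1,3) -> caps B=0 W=0
Move 6: W@(4,4) -> caps B=0 W=0
Move 7: B@(1,1) -> caps B=0 W=0
Move 8: W@(1,2) -> caps B=0 W=0
Move 9: B@(3,4) -> caps B=0 W=0
Move 10: W@(3,3) -> caps B=0 W=1
Move 11: B@(1,4) -> caps B=0 W=1

Answer: 0 1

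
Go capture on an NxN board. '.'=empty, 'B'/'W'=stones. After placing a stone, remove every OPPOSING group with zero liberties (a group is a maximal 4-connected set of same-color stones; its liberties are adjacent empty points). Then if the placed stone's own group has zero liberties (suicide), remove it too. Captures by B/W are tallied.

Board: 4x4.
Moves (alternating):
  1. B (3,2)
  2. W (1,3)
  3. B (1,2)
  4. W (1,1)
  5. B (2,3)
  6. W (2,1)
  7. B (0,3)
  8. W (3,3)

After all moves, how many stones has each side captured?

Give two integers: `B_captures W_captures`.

Move 1: B@(3,2) -> caps B=0 W=0
Move 2: W@(1,3) -> caps B=0 W=0
Move 3: B@(1,2) -> caps B=0 W=0
Move 4: W@(1,1) -> caps B=0 W=0
Move 5: B@(2,3) -> caps B=0 W=0
Move 6: W@(2,1) -> caps B=0 W=0
Move 7: B@(0,3) -> caps B=1 W=0
Move 8: W@(3,3) -> caps B=1 W=0

Answer: 1 0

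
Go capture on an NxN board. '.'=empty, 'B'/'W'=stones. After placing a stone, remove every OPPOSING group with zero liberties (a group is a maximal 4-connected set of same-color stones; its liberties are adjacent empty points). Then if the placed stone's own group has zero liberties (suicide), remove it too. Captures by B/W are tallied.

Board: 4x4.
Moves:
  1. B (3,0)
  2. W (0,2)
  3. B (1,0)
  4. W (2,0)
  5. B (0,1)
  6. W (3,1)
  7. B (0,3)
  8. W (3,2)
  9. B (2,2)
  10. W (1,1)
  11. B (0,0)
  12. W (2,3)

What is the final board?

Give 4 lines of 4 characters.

Move 1: B@(3,0) -> caps B=0 W=0
Move 2: W@(0,2) -> caps B=0 W=0
Move 3: B@(1,0) -> caps B=0 W=0
Move 4: W@(2,0) -> caps B=0 W=0
Move 5: B@(0,1) -> caps B=0 W=0
Move 6: W@(3,1) -> caps B=0 W=1
Move 7: B@(0,3) -> caps B=0 W=1
Move 8: W@(3,2) -> caps B=0 W=1
Move 9: B@(2,2) -> caps B=0 W=1
Move 10: W@(1,1) -> caps B=0 W=1
Move 11: B@(0,0) -> caps B=0 W=1
Move 12: W@(2,3) -> caps B=0 W=1

Answer: ..WB
.W..
W.BW
.WW.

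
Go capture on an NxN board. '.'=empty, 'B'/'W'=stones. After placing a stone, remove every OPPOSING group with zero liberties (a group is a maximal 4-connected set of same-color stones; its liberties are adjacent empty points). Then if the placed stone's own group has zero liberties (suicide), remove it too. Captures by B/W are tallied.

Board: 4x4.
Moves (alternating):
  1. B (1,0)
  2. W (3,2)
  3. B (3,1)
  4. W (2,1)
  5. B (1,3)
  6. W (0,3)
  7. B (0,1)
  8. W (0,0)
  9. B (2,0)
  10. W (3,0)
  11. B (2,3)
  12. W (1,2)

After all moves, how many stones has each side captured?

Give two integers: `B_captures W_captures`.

Move 1: B@(1,0) -> caps B=0 W=0
Move 2: W@(3,2) -> caps B=0 W=0
Move 3: B@(3,1) -> caps B=0 W=0
Move 4: W@(2,1) -> caps B=0 W=0
Move 5: B@(1,3) -> caps B=0 W=0
Move 6: W@(0,3) -> caps B=0 W=0
Move 7: B@(0,1) -> caps B=0 W=0
Move 8: W@(0,0) -> caps B=0 W=0
Move 9: B@(2,0) -> caps B=0 W=0
Move 10: W@(3,0) -> caps B=0 W=1
Move 11: B@(2,3) -> caps B=0 W=1
Move 12: W@(1,2) -> caps B=0 W=1

Answer: 0 1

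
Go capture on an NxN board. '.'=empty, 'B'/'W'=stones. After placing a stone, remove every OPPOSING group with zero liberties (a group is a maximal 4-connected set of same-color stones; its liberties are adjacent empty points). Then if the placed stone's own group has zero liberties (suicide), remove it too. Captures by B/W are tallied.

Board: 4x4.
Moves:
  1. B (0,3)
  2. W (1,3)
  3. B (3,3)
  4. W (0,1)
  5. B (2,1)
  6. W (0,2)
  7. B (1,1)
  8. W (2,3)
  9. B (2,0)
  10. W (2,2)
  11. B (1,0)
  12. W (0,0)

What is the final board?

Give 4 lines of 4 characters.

Answer: WWW.
BB.W
BBWW
...B

Derivation:
Move 1: B@(0,3) -> caps B=0 W=0
Move 2: W@(1,3) -> caps B=0 W=0
Move 3: B@(3,3) -> caps B=0 W=0
Move 4: W@(0,1) -> caps B=0 W=0
Move 5: B@(2,1) -> caps B=0 W=0
Move 6: W@(0,2) -> caps B=0 W=1
Move 7: B@(1,1) -> caps B=0 W=1
Move 8: W@(2,3) -> caps B=0 W=1
Move 9: B@(2,0) -> caps B=0 W=1
Move 10: W@(2,2) -> caps B=0 W=1
Move 11: B@(1,0) -> caps B=0 W=1
Move 12: W@(0,0) -> caps B=0 W=1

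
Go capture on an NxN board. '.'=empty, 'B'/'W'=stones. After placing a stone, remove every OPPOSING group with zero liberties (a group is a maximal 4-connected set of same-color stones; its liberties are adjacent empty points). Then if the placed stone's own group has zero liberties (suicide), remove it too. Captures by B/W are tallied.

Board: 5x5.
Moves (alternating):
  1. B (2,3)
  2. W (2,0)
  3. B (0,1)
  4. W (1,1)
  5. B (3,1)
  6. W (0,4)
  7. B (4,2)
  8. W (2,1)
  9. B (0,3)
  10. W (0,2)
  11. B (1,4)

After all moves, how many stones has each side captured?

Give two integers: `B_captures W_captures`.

Move 1: B@(2,3) -> caps B=0 W=0
Move 2: W@(2,0) -> caps B=0 W=0
Move 3: B@(0,1) -> caps B=0 W=0
Move 4: W@(1,1) -> caps B=0 W=0
Move 5: B@(3,1) -> caps B=0 W=0
Move 6: W@(0,4) -> caps B=0 W=0
Move 7: B@(4,2) -> caps B=0 W=0
Move 8: W@(2,1) -> caps B=0 W=0
Move 9: B@(0,3) -> caps B=0 W=0
Move 10: W@(0,2) -> caps B=0 W=0
Move 11: B@(1,4) -> caps B=1 W=0

Answer: 1 0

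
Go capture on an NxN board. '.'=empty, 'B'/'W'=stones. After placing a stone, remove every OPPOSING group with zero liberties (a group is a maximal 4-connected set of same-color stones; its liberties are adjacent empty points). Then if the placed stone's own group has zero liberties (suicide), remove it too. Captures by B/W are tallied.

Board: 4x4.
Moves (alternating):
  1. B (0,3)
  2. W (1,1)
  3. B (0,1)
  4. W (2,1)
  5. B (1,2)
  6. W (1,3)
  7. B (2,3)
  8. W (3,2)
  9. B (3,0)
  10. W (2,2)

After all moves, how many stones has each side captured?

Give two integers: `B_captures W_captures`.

Move 1: B@(0,3) -> caps B=0 W=0
Move 2: W@(1,1) -> caps B=0 W=0
Move 3: B@(0,1) -> caps B=0 W=0
Move 4: W@(2,1) -> caps B=0 W=0
Move 5: B@(1,2) -> caps B=0 W=0
Move 6: W@(1,3) -> caps B=0 W=0
Move 7: B@(2,3) -> caps B=1 W=0
Move 8: W@(3,2) -> caps B=1 W=0
Move 9: B@(3,0) -> caps B=1 W=0
Move 10: W@(2,2) -> caps B=1 W=0

Answer: 1 0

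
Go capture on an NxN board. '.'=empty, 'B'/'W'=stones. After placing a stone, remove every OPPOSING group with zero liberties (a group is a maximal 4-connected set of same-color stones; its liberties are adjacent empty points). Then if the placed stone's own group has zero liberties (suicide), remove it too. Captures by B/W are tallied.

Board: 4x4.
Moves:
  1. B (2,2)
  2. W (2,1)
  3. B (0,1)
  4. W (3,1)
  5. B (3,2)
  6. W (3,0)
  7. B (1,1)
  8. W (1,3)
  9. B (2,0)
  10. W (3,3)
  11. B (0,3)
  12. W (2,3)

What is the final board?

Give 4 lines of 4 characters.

Answer: .B.B
.B.W
B.BW
..BW

Derivation:
Move 1: B@(2,2) -> caps B=0 W=0
Move 2: W@(2,1) -> caps B=0 W=0
Move 3: B@(0,1) -> caps B=0 W=0
Move 4: W@(3,1) -> caps B=0 W=0
Move 5: B@(3,2) -> caps B=0 W=0
Move 6: W@(3,0) -> caps B=0 W=0
Move 7: B@(1,1) -> caps B=0 W=0
Move 8: W@(1,3) -> caps B=0 W=0
Move 9: B@(2,0) -> caps B=3 W=0
Move 10: W@(3,3) -> caps B=3 W=0
Move 11: B@(0,3) -> caps B=3 W=0
Move 12: W@(2,3) -> caps B=3 W=0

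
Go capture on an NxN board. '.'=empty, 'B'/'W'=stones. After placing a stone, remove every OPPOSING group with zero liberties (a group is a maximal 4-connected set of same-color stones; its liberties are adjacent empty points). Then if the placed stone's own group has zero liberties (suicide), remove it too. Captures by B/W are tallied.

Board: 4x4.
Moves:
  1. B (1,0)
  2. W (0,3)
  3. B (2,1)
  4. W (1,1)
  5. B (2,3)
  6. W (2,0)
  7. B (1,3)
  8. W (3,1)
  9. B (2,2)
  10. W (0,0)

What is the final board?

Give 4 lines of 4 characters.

Answer: W..W
.W.B
WBBB
.W..

Derivation:
Move 1: B@(1,0) -> caps B=0 W=0
Move 2: W@(0,3) -> caps B=0 W=0
Move 3: B@(2,1) -> caps B=0 W=0
Move 4: W@(1,1) -> caps B=0 W=0
Move 5: B@(2,3) -> caps B=0 W=0
Move 6: W@(2,0) -> caps B=0 W=0
Move 7: B@(1,3) -> caps B=0 W=0
Move 8: W@(3,1) -> caps B=0 W=0
Move 9: B@(2,2) -> caps B=0 W=0
Move 10: W@(0,0) -> caps B=0 W=1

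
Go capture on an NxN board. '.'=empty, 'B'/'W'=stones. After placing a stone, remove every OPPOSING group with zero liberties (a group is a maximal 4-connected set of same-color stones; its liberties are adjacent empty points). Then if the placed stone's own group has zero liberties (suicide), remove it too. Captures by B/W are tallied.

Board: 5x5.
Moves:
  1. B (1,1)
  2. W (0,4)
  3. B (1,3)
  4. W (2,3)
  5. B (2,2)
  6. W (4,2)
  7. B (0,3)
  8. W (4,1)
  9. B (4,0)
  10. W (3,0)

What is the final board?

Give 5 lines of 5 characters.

Move 1: B@(1,1) -> caps B=0 W=0
Move 2: W@(0,4) -> caps B=0 W=0
Move 3: B@(1,3) -> caps B=0 W=0
Move 4: W@(2,3) -> caps B=0 W=0
Move 5: B@(2,2) -> caps B=0 W=0
Move 6: W@(4,2) -> caps B=0 W=0
Move 7: B@(0,3) -> caps B=0 W=0
Move 8: W@(4,1) -> caps B=0 W=0
Move 9: B@(4,0) -> caps B=0 W=0
Move 10: W@(3,0) -> caps B=0 W=1

Answer: ...BW
.B.B.
..BW.
W....
.WW..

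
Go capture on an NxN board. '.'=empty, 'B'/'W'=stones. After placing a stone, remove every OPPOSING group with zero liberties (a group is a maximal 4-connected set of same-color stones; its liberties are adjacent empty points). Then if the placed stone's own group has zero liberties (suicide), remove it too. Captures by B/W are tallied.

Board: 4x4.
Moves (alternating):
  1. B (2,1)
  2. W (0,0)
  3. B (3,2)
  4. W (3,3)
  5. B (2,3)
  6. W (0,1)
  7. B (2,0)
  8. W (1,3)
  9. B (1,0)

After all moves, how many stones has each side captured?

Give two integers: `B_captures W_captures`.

Answer: 1 0

Derivation:
Move 1: B@(2,1) -> caps B=0 W=0
Move 2: W@(0,0) -> caps B=0 W=0
Move 3: B@(3,2) -> caps B=0 W=0
Move 4: W@(3,3) -> caps B=0 W=0
Move 5: B@(2,3) -> caps B=1 W=0
Move 6: W@(0,1) -> caps B=1 W=0
Move 7: B@(2,0) -> caps B=1 W=0
Move 8: W@(1,3) -> caps B=1 W=0
Move 9: B@(1,0) -> caps B=1 W=0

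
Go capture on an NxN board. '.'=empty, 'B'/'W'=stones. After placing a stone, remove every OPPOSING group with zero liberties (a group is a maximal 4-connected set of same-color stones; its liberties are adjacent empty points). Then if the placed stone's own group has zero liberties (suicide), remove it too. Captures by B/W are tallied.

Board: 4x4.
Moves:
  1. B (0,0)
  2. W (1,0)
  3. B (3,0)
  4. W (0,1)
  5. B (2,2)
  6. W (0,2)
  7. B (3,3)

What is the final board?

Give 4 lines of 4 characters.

Answer: .WW.
W...
..B.
B..B

Derivation:
Move 1: B@(0,0) -> caps B=0 W=0
Move 2: W@(1,0) -> caps B=0 W=0
Move 3: B@(3,0) -> caps B=0 W=0
Move 4: W@(0,1) -> caps B=0 W=1
Move 5: B@(2,2) -> caps B=0 W=1
Move 6: W@(0,2) -> caps B=0 W=1
Move 7: B@(3,3) -> caps B=0 W=1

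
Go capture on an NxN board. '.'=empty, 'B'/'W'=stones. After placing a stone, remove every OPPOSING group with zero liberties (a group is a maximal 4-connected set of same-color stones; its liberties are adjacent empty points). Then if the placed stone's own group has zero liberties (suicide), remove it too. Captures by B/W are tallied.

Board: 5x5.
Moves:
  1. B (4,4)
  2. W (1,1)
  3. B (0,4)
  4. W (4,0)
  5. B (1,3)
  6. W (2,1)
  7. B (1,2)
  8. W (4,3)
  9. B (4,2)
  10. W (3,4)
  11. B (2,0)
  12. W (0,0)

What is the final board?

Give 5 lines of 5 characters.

Move 1: B@(4,4) -> caps B=0 W=0
Move 2: W@(1,1) -> caps B=0 W=0
Move 3: B@(0,4) -> caps B=0 W=0
Move 4: W@(4,0) -> caps B=0 W=0
Move 5: B@(1,3) -> caps B=0 W=0
Move 6: W@(2,1) -> caps B=0 W=0
Move 7: B@(1,2) -> caps B=0 W=0
Move 8: W@(4,3) -> caps B=0 W=0
Move 9: B@(4,2) -> caps B=0 W=0
Move 10: W@(3,4) -> caps B=0 W=1
Move 11: B@(2,0) -> caps B=0 W=1
Move 12: W@(0,0) -> caps B=0 W=1

Answer: W...B
.WBB.
BW...
....W
W.BW.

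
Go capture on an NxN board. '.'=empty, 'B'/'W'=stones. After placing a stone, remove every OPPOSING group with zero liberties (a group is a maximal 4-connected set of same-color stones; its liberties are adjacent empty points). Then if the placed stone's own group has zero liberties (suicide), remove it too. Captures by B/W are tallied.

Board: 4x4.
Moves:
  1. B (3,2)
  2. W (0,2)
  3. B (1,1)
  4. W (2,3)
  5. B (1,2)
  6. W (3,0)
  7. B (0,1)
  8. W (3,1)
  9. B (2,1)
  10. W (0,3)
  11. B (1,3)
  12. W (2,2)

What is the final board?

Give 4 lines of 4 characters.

Answer: .B..
.BBB
.BWW
WWB.

Derivation:
Move 1: B@(3,2) -> caps B=0 W=0
Move 2: W@(0,2) -> caps B=0 W=0
Move 3: B@(1,1) -> caps B=0 W=0
Move 4: W@(2,3) -> caps B=0 W=0
Move 5: B@(1,2) -> caps B=0 W=0
Move 6: W@(3,0) -> caps B=0 W=0
Move 7: B@(0,1) -> caps B=0 W=0
Move 8: W@(3,1) -> caps B=0 W=0
Move 9: B@(2,1) -> caps B=0 W=0
Move 10: W@(0,3) -> caps B=0 W=0
Move 11: B@(1,3) -> caps B=2 W=0
Move 12: W@(2,2) -> caps B=2 W=0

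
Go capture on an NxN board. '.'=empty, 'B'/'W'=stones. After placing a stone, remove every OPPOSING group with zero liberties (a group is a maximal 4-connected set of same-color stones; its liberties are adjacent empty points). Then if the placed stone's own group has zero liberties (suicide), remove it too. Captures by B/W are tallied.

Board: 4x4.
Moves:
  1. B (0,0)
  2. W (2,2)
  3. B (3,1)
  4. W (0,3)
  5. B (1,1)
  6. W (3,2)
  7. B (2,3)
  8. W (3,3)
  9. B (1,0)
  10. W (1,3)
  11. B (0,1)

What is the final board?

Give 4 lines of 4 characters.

Answer: BB.W
BB.W
..W.
.BWW

Derivation:
Move 1: B@(0,0) -> caps B=0 W=0
Move 2: W@(2,2) -> caps B=0 W=0
Move 3: B@(3,1) -> caps B=0 W=0
Move 4: W@(0,3) -> caps B=0 W=0
Move 5: B@(1,1) -> caps B=0 W=0
Move 6: W@(3,2) -> caps B=0 W=0
Move 7: B@(2,3) -> caps B=0 W=0
Move 8: W@(3,3) -> caps B=0 W=0
Move 9: B@(1,0) -> caps B=0 W=0
Move 10: W@(1,3) -> caps B=0 W=1
Move 11: B@(0,1) -> caps B=0 W=1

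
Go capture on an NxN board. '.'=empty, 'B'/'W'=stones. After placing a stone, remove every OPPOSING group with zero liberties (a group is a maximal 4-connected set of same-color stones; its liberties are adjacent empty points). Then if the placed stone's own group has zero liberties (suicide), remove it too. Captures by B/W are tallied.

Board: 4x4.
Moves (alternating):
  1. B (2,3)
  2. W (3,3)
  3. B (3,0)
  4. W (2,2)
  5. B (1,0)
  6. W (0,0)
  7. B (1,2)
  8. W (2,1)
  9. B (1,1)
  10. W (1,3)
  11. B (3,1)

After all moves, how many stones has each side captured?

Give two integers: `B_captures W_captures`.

Move 1: B@(2,3) -> caps B=0 W=0
Move 2: W@(3,3) -> caps B=0 W=0
Move 3: B@(3,0) -> caps B=0 W=0
Move 4: W@(2,2) -> caps B=0 W=0
Move 5: B@(1,0) -> caps B=0 W=0
Move 6: W@(0,0) -> caps B=0 W=0
Move 7: B@(1,2) -> caps B=0 W=0
Move 8: W@(2,1) -> caps B=0 W=0
Move 9: B@(1,1) -> caps B=0 W=0
Move 10: W@(1,3) -> caps B=0 W=1
Move 11: B@(3,1) -> caps B=0 W=1

Answer: 0 1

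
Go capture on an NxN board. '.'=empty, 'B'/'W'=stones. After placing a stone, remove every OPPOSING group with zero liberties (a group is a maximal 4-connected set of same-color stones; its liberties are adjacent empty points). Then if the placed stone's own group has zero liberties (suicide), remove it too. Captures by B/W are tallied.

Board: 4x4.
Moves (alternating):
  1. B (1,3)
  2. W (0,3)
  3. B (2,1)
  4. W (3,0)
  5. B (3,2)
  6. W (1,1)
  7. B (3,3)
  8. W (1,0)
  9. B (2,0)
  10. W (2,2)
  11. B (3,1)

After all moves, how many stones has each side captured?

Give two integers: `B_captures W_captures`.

Answer: 1 0

Derivation:
Move 1: B@(1,3) -> caps B=0 W=0
Move 2: W@(0,3) -> caps B=0 W=0
Move 3: B@(2,1) -> caps B=0 W=0
Move 4: W@(3,0) -> caps B=0 W=0
Move 5: B@(3,2) -> caps B=0 W=0
Move 6: W@(1,1) -> caps B=0 W=0
Move 7: B@(3,3) -> caps B=0 W=0
Move 8: W@(1,0) -> caps B=0 W=0
Move 9: B@(2,0) -> caps B=0 W=0
Move 10: W@(2,2) -> caps B=0 W=0
Move 11: B@(3,1) -> caps B=1 W=0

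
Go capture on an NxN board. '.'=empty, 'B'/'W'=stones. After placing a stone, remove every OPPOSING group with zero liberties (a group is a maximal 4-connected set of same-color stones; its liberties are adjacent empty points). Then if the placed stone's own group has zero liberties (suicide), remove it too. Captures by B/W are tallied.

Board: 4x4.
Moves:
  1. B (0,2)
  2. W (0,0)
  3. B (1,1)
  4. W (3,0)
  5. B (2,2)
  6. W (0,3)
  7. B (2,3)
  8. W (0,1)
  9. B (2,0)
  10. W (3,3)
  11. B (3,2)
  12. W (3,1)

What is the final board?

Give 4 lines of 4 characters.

Answer: WWBW
.B..
B.BB
WWB.

Derivation:
Move 1: B@(0,2) -> caps B=0 W=0
Move 2: W@(0,0) -> caps B=0 W=0
Move 3: B@(1,1) -> caps B=0 W=0
Move 4: W@(3,0) -> caps B=0 W=0
Move 5: B@(2,2) -> caps B=0 W=0
Move 6: W@(0,3) -> caps B=0 W=0
Move 7: B@(2,3) -> caps B=0 W=0
Move 8: W@(0,1) -> caps B=0 W=0
Move 9: B@(2,0) -> caps B=0 W=0
Move 10: W@(3,3) -> caps B=0 W=0
Move 11: B@(3,2) -> caps B=1 W=0
Move 12: W@(3,1) -> caps B=1 W=0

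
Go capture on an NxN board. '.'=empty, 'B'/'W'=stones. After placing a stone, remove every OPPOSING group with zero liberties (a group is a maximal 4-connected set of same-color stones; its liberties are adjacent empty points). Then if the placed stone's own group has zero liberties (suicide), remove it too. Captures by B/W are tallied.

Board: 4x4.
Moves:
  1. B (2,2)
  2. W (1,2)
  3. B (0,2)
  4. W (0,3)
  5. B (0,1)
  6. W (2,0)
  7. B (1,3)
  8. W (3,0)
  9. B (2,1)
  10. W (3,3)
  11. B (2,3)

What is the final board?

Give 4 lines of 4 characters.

Move 1: B@(2,2) -> caps B=0 W=0
Move 2: W@(1,2) -> caps B=0 W=0
Move 3: B@(0,2) -> caps B=0 W=0
Move 4: W@(0,3) -> caps B=0 W=0
Move 5: B@(0,1) -> caps B=0 W=0
Move 6: W@(2,0) -> caps B=0 W=0
Move 7: B@(1,3) -> caps B=1 W=0
Move 8: W@(3,0) -> caps B=1 W=0
Move 9: B@(2,1) -> caps B=1 W=0
Move 10: W@(3,3) -> caps B=1 W=0
Move 11: B@(2,3) -> caps B=1 W=0

Answer: .BB.
..WB
WBBB
W..W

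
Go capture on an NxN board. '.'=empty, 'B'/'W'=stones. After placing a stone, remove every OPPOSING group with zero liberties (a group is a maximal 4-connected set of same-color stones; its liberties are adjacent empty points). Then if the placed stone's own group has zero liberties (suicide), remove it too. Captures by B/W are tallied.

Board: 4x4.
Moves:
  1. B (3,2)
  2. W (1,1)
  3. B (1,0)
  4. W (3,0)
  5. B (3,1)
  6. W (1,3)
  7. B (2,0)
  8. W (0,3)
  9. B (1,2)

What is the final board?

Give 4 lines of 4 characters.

Answer: ...W
BWBW
B...
.BB.

Derivation:
Move 1: B@(3,2) -> caps B=0 W=0
Move 2: W@(1,1) -> caps B=0 W=0
Move 3: B@(1,0) -> caps B=0 W=0
Move 4: W@(3,0) -> caps B=0 W=0
Move 5: B@(3,1) -> caps B=0 W=0
Move 6: W@(1,3) -> caps B=0 W=0
Move 7: B@(2,0) -> caps B=1 W=0
Move 8: W@(0,3) -> caps B=1 W=0
Move 9: B@(1,2) -> caps B=1 W=0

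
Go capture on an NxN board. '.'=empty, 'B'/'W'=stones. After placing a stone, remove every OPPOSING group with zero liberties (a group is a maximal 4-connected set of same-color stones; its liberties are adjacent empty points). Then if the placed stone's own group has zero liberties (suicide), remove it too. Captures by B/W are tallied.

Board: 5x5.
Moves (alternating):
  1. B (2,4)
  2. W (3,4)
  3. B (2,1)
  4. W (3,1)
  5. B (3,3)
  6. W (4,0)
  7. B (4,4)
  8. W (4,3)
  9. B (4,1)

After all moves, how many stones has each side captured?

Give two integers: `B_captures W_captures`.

Move 1: B@(2,4) -> caps B=0 W=0
Move 2: W@(3,4) -> caps B=0 W=0
Move 3: B@(2,1) -> caps B=0 W=0
Move 4: W@(3,1) -> caps B=0 W=0
Move 5: B@(3,3) -> caps B=0 W=0
Move 6: W@(4,0) -> caps B=0 W=0
Move 7: B@(4,4) -> caps B=1 W=0
Move 8: W@(4,3) -> caps B=1 W=0
Move 9: B@(4,1) -> caps B=1 W=0

Answer: 1 0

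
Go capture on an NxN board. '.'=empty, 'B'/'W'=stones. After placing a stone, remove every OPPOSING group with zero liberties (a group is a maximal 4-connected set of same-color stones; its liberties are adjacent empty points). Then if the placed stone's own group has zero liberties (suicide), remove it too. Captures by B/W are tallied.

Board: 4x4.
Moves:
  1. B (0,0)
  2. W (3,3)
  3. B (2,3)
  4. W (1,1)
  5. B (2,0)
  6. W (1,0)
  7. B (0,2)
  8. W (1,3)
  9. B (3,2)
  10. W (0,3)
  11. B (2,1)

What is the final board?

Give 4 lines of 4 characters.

Answer: B.BW
WW.W
BB.B
..B.

Derivation:
Move 1: B@(0,0) -> caps B=0 W=0
Move 2: W@(3,3) -> caps B=0 W=0
Move 3: B@(2,3) -> caps B=0 W=0
Move 4: W@(1,1) -> caps B=0 W=0
Move 5: B@(2,0) -> caps B=0 W=0
Move 6: W@(1,0) -> caps B=0 W=0
Move 7: B@(0,2) -> caps B=0 W=0
Move 8: W@(1,3) -> caps B=0 W=0
Move 9: B@(3,2) -> caps B=1 W=0
Move 10: W@(0,3) -> caps B=1 W=0
Move 11: B@(2,1) -> caps B=1 W=0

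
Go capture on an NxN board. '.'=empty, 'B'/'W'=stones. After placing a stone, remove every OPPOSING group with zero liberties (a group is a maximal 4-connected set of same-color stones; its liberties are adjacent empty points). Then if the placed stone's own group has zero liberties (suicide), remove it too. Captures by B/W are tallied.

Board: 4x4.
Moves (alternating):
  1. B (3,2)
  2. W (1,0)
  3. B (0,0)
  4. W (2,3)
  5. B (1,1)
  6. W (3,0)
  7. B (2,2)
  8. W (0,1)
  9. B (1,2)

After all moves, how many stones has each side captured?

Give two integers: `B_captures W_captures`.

Answer: 0 1

Derivation:
Move 1: B@(3,2) -> caps B=0 W=0
Move 2: W@(1,0) -> caps B=0 W=0
Move 3: B@(0,0) -> caps B=0 W=0
Move 4: W@(2,3) -> caps B=0 W=0
Move 5: B@(1,1) -> caps B=0 W=0
Move 6: W@(3,0) -> caps B=0 W=0
Move 7: B@(2,2) -> caps B=0 W=0
Move 8: W@(0,1) -> caps B=0 W=1
Move 9: B@(1,2) -> caps B=0 W=1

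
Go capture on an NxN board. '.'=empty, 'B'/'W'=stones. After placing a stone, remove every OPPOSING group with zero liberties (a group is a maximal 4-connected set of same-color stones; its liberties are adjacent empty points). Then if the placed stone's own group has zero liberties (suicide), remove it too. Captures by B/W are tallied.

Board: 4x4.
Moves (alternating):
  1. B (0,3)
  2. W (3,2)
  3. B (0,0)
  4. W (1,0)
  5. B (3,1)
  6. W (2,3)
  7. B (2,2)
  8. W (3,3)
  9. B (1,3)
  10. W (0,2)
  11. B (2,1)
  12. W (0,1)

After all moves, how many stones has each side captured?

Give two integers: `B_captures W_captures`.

Move 1: B@(0,3) -> caps B=0 W=0
Move 2: W@(3,2) -> caps B=0 W=0
Move 3: B@(0,0) -> caps B=0 W=0
Move 4: W@(1,0) -> caps B=0 W=0
Move 5: B@(3,1) -> caps B=0 W=0
Move 6: W@(2,3) -> caps B=0 W=0
Move 7: B@(2,2) -> caps B=0 W=0
Move 8: W@(3,3) -> caps B=0 W=0
Move 9: B@(1,3) -> caps B=3 W=0
Move 10: W@(0,2) -> caps B=3 W=0
Move 11: B@(2,1) -> caps B=3 W=0
Move 12: W@(0,1) -> caps B=3 W=1

Answer: 3 1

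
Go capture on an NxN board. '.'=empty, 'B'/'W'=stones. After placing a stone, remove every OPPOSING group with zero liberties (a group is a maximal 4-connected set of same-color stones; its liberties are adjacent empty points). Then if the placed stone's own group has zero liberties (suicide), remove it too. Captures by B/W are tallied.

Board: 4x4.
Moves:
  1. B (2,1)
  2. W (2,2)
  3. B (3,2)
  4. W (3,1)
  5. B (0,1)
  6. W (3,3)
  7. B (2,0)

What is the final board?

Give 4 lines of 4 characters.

Answer: .B..
....
BBW.
.W.W

Derivation:
Move 1: B@(2,1) -> caps B=0 W=0
Move 2: W@(2,2) -> caps B=0 W=0
Move 3: B@(3,2) -> caps B=0 W=0
Move 4: W@(3,1) -> caps B=0 W=0
Move 5: B@(0,1) -> caps B=0 W=0
Move 6: W@(3,3) -> caps B=0 W=1
Move 7: B@(2,0) -> caps B=0 W=1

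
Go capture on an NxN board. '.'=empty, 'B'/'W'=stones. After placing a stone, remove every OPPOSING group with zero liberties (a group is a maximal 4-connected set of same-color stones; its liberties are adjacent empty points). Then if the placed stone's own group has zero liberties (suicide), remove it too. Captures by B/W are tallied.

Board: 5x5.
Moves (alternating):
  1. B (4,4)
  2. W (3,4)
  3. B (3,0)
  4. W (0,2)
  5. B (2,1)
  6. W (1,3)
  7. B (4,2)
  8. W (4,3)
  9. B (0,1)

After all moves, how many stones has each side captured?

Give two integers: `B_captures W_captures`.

Answer: 0 1

Derivation:
Move 1: B@(4,4) -> caps B=0 W=0
Move 2: W@(3,4) -> caps B=0 W=0
Move 3: B@(3,0) -> caps B=0 W=0
Move 4: W@(0,2) -> caps B=0 W=0
Move 5: B@(2,1) -> caps B=0 W=0
Move 6: W@(1,3) -> caps B=0 W=0
Move 7: B@(4,2) -> caps B=0 W=0
Move 8: W@(4,3) -> caps B=0 W=1
Move 9: B@(0,1) -> caps B=0 W=1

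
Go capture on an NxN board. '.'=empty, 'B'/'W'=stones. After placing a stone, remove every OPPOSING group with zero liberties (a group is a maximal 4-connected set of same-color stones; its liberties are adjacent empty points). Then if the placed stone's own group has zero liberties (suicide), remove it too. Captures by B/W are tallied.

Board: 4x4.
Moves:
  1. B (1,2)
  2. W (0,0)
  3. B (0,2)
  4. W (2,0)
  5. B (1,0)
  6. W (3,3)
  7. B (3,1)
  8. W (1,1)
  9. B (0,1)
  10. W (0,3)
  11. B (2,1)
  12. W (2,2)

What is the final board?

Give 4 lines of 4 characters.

Move 1: B@(1,2) -> caps B=0 W=0
Move 2: W@(0,0) -> caps B=0 W=0
Move 3: B@(0,2) -> caps B=0 W=0
Move 4: W@(2,0) -> caps B=0 W=0
Move 5: B@(1,0) -> caps B=0 W=0
Move 6: W@(3,3) -> caps B=0 W=0
Move 7: B@(3,1) -> caps B=0 W=0
Move 8: W@(1,1) -> caps B=0 W=1
Move 9: B@(0,1) -> caps B=0 W=1
Move 10: W@(0,3) -> caps B=0 W=1
Move 11: B@(2,1) -> caps B=0 W=1
Move 12: W@(2,2) -> caps B=0 W=1

Answer: WBBW
.WB.
WBW.
.B.W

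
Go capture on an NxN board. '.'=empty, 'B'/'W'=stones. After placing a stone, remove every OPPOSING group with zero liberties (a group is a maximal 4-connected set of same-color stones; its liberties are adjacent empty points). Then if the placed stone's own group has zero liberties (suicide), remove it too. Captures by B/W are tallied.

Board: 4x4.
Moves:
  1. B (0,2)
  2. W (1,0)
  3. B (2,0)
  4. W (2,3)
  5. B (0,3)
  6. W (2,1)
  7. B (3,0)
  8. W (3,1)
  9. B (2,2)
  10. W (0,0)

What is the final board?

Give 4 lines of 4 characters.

Move 1: B@(0,2) -> caps B=0 W=0
Move 2: W@(1,0) -> caps B=0 W=0
Move 3: B@(2,0) -> caps B=0 W=0
Move 4: W@(2,3) -> caps B=0 W=0
Move 5: B@(0,3) -> caps B=0 W=0
Move 6: W@(2,1) -> caps B=0 W=0
Move 7: B@(3,0) -> caps B=0 W=0
Move 8: W@(3,1) -> caps B=0 W=2
Move 9: B@(2,2) -> caps B=0 W=2
Move 10: W@(0,0) -> caps B=0 W=2

Answer: W.BB
W...
.WBW
.W..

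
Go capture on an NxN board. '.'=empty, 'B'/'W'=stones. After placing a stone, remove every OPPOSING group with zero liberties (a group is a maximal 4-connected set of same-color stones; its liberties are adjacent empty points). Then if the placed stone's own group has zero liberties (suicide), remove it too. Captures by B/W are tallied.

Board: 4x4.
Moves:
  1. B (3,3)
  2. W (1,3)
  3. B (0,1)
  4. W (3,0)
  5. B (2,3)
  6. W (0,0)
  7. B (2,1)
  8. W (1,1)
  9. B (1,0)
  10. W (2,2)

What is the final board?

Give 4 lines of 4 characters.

Answer: .B..
BW.W
.BWB
W..B

Derivation:
Move 1: B@(3,3) -> caps B=0 W=0
Move 2: W@(1,3) -> caps B=0 W=0
Move 3: B@(0,1) -> caps B=0 W=0
Move 4: W@(3,0) -> caps B=0 W=0
Move 5: B@(2,3) -> caps B=0 W=0
Move 6: W@(0,0) -> caps B=0 W=0
Move 7: B@(2,1) -> caps B=0 W=0
Move 8: W@(1,1) -> caps B=0 W=0
Move 9: B@(1,0) -> caps B=1 W=0
Move 10: W@(2,2) -> caps B=1 W=0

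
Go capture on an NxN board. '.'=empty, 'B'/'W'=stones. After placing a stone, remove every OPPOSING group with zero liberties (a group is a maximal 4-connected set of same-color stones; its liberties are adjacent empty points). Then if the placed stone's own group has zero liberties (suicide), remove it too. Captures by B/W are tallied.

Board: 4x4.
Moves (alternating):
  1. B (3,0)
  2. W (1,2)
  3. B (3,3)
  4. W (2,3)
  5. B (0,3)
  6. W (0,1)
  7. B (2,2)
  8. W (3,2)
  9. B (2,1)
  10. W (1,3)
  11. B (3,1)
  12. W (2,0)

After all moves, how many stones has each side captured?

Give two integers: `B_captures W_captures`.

Move 1: B@(3,0) -> caps B=0 W=0
Move 2: W@(1,2) -> caps B=0 W=0
Move 3: B@(3,3) -> caps B=0 W=0
Move 4: W@(2,3) -> caps B=0 W=0
Move 5: B@(0,3) -> caps B=0 W=0
Move 6: W@(0,1) -> caps B=0 W=0
Move 7: B@(2,2) -> caps B=0 W=0
Move 8: W@(3,2) -> caps B=0 W=1
Move 9: B@(2,1) -> caps B=0 W=1
Move 10: W@(1,3) -> caps B=0 W=1
Move 11: B@(3,1) -> caps B=0 W=1
Move 12: W@(2,0) -> caps B=0 W=1

Answer: 0 1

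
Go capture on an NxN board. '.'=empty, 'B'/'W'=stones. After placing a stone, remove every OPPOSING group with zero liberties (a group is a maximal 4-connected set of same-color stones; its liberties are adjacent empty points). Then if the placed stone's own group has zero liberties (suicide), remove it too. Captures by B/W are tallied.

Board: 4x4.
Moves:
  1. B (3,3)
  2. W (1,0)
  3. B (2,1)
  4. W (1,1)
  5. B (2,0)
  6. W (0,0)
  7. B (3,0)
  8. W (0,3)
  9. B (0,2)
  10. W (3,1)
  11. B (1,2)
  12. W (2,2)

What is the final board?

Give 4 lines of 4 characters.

Answer: W.BW
WWB.
..W.
.W.B

Derivation:
Move 1: B@(3,3) -> caps B=0 W=0
Move 2: W@(1,0) -> caps B=0 W=0
Move 3: B@(2,1) -> caps B=0 W=0
Move 4: W@(1,1) -> caps B=0 W=0
Move 5: B@(2,0) -> caps B=0 W=0
Move 6: W@(0,0) -> caps B=0 W=0
Move 7: B@(3,0) -> caps B=0 W=0
Move 8: W@(0,3) -> caps B=0 W=0
Move 9: B@(0,2) -> caps B=0 W=0
Move 10: W@(3,1) -> caps B=0 W=0
Move 11: B@(1,2) -> caps B=0 W=0
Move 12: W@(2,2) -> caps B=0 W=3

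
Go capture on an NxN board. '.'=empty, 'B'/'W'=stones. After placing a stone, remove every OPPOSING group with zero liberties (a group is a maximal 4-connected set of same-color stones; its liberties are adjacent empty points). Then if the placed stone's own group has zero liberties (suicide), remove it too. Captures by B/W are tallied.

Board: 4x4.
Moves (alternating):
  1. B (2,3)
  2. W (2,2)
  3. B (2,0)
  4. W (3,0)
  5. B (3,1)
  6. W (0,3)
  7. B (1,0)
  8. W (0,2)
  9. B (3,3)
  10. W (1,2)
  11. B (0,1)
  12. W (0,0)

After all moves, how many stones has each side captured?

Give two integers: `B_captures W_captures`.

Move 1: B@(2,3) -> caps B=0 W=0
Move 2: W@(2,2) -> caps B=0 W=0
Move 3: B@(2,0) -> caps B=0 W=0
Move 4: W@(3,0) -> caps B=0 W=0
Move 5: B@(3,1) -> caps B=1 W=0
Move 6: W@(0,3) -> caps B=1 W=0
Move 7: B@(1,0) -> caps B=1 W=0
Move 8: W@(0,2) -> caps B=1 W=0
Move 9: B@(3,3) -> caps B=1 W=0
Move 10: W@(1,2) -> caps B=1 W=0
Move 11: B@(0,1) -> caps B=1 W=0
Move 12: W@(0,0) -> caps B=1 W=0

Answer: 1 0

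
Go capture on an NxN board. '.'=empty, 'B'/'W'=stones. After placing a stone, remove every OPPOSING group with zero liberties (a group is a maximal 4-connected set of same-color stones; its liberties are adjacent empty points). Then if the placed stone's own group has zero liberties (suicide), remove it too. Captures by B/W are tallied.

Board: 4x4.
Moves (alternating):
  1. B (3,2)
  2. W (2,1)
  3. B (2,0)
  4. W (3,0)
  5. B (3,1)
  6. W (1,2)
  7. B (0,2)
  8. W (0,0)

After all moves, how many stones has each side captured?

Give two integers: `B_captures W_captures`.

Answer: 1 0

Derivation:
Move 1: B@(3,2) -> caps B=0 W=0
Move 2: W@(2,1) -> caps B=0 W=0
Move 3: B@(2,0) -> caps B=0 W=0
Move 4: W@(3,0) -> caps B=0 W=0
Move 5: B@(3,1) -> caps B=1 W=0
Move 6: W@(1,2) -> caps B=1 W=0
Move 7: B@(0,2) -> caps B=1 W=0
Move 8: W@(0,0) -> caps B=1 W=0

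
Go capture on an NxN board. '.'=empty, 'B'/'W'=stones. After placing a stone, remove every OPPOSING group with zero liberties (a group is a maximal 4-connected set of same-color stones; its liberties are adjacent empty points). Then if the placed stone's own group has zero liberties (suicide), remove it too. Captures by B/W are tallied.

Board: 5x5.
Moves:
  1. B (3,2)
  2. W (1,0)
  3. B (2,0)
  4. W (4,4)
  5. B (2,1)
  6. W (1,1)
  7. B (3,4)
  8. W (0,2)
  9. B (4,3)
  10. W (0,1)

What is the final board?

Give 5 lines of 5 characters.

Answer: .WW..
WW...
BB...
..B.B
...B.

Derivation:
Move 1: B@(3,2) -> caps B=0 W=0
Move 2: W@(1,0) -> caps B=0 W=0
Move 3: B@(2,0) -> caps B=0 W=0
Move 4: W@(4,4) -> caps B=0 W=0
Move 5: B@(2,1) -> caps B=0 W=0
Move 6: W@(1,1) -> caps B=0 W=0
Move 7: B@(3,4) -> caps B=0 W=0
Move 8: W@(0,2) -> caps B=0 W=0
Move 9: B@(4,3) -> caps B=1 W=0
Move 10: W@(0,1) -> caps B=1 W=0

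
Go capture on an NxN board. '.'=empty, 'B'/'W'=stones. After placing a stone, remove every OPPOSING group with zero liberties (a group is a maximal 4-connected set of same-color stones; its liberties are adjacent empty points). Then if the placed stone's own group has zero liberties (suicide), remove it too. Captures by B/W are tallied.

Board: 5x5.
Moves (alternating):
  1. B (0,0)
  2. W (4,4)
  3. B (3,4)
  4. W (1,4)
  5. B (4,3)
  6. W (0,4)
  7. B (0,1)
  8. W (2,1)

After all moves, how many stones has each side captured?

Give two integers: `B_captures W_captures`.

Move 1: B@(0,0) -> caps B=0 W=0
Move 2: W@(4,4) -> caps B=0 W=0
Move 3: B@(3,4) -> caps B=0 W=0
Move 4: W@(1,4) -> caps B=0 W=0
Move 5: B@(4,3) -> caps B=1 W=0
Move 6: W@(0,4) -> caps B=1 W=0
Move 7: B@(0,1) -> caps B=1 W=0
Move 8: W@(2,1) -> caps B=1 W=0

Answer: 1 0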